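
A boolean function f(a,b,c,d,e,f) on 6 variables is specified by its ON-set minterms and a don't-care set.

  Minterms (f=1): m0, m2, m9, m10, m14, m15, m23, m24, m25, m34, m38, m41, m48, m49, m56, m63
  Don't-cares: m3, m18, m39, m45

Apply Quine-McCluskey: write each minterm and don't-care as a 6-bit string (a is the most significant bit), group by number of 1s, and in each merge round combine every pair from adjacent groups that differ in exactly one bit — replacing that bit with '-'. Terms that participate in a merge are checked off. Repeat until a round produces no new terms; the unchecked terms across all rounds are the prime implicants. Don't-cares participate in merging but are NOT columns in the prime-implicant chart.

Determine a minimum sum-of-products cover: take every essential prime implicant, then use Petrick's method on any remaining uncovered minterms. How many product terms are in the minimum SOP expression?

10

[col 0] 000000*, 000010*, 000011*, 001001*, 001010*, 001110*, 001111*, 010010*, 010111, 011000*, 011001*, 100010*, 100110*, 100111*, 101001*, 101101*, 110000*, 110001*, 111000*, 111111
[col 1] -00010, -01001, -11000, 0-0010, 0-1001, 00-010, 0000-0, 00001-, 001-10, 00111-, 01100-, 100-10, 10011-, 101-01, 11-000, 11000-
Prime implicants: -00010, -01001, -11000, 0-0010, 0-1001, 00-010, 0000-0, 00001-, 001-10, 00111-, 010111, 01100-, 100-10, 10011-, 101-01, 11-000, 11000-, 111111
PI chart (minterm → PIs covering it):
  0 | 0000-0  (sole → essential)
  2 | -00010,0-0010,00-010,0000-0,00001-
  9 | -01001,0-1001
  10 | 00-010,001-10
  14 | 001-10,00111-
  15 | 00111-  (sole → essential)
  23 | 010111  (sole → essential)
  24 | -11000,01100-
  25 | 0-1001,01100-
  34 | -00010,100-10
  38 | 100-10,10011-
  41 | -01001,101-01
  48 | 11-000,11000-
  49 | 11000-  (sole → essential)
  56 | -11000,11-000
  63 | 111111  (sole → essential)
Essential prime implicants: 0000-0, 00111-, 010111, 11000-, 111111
Petrick residual → -01001, -11000, 0-1001, 00-010, 100-10
Minimum SOP uses 10 PIs: b'cd'e'f + bcd'e'f' + a'cd'e'f + a'b'd'ef' + a'b'c'd'f' + a'b'cde + a'bc'def + ab'c'ef' + abc'd'e' + abcdef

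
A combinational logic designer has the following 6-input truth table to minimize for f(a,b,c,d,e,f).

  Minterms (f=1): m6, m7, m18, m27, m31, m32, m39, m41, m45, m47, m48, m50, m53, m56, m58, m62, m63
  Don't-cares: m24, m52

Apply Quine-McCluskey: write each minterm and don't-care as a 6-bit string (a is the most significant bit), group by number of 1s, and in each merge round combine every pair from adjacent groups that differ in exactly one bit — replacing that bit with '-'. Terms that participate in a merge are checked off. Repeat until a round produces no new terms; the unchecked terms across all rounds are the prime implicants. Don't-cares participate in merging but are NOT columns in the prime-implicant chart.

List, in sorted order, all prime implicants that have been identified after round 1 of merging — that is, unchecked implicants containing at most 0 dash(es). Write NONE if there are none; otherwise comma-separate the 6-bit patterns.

NONE

[col 0] 000110*, 000111*, 010010*, 011000*, 011011*, 011111*, 100000*, 100111*, 101001*, 101101*, 101111*, 110000*, 110010*, 110100*, 110101*, 111000*, 111010*, 111110*, 111111*
[col 1] -00111, -10010, -11000, -11111, 00011-, 011-11, 1-0000, 1-1111, 10-111, 101-01, 1011-1, 11-000*, 11-010*, 110-00, 1100-0*, 11010-, 111-10, 1110-0*, 11111-
[col 2] 11-0-0
Prime implicants: -00111, -10010, -11000, -11111, 00011-, 011-11, 1-0000, 1-1111, 10-111, 101-01, 1011-1, 11-0-0, 110-00, 11010-, 111-10, 11111-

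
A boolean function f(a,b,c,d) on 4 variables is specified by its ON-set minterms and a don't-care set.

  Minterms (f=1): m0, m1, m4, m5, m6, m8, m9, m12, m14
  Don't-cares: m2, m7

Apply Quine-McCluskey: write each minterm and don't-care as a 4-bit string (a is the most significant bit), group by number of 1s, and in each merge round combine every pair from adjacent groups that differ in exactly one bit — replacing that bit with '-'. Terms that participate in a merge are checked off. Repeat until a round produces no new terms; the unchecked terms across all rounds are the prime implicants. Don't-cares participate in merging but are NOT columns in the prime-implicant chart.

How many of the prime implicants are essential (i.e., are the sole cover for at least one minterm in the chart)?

[col 0] 0000*, 0001*, 0010*, 0100*, 0101*, 0110*, 0111*, 1000*, 1001*, 1100*, 1110*
[col 1] -000*, -001*, -100*, -110*, 0-00*, 0-01*, 0-10*, 00-0*, 000-*, 01-0*, 01-1*, 010-*, 011-*, 1-00*, 100-*, 11-0*
[col 2] --00, -00-, -1-0, 0--0, 0-0-, 01--
Prime implicants: --00, -00-, -1-0, 0--0, 0-0-, 01--
PI chart (minterm → PIs covering it):
  0 | --00,-00-,0--0,0-0-
  1 | -00-,0-0-
  4 | --00,-1-0,0--0,0-0-,01--
  5 | 0-0-,01--
  6 | -1-0,0--0,01--
  8 | --00,-00-
  9 | -00-  (sole → essential)
  12 | --00,-1-0
  14 | -1-0  (sole → essential)
Essential prime implicants: -00-, -1-0

2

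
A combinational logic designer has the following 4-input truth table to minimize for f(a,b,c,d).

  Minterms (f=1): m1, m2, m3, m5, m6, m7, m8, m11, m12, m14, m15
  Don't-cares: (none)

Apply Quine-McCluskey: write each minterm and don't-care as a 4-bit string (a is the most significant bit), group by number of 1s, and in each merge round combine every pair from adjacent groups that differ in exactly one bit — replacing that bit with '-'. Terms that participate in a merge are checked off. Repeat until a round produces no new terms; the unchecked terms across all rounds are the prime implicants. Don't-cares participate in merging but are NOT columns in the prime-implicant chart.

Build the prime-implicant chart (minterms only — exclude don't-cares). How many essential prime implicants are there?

Round 0: 0001✓ 0010✓ 0011✓ 0101✓ 0110✓ 0111✓ 1000✓ 1011✓ 1100✓ 1110✓ 1111✓
Round 1: -011✓ -110✓ -111✓ 0-01✓ 0-10✓ 0-11✓ 00-1✓ 001-✓ 01-1✓ 011-✓ 1-00 1-11✓ 11-0 111-✓
Round 2: --11 -11- 0--1 0-1-
PIs = {--11, -11-, 0--1, 0-1-, 1-00, 11-0}
Coverage chart:
  m1: 0--1 ←essential
  m2: 0-1- ←essential
  m3: --11,0--1,0-1-
  m5: 0--1 ←essential
  m6: -11-,0-1-
  m7: --11,-11-,0--1,0-1-
  m8: 1-00 ←essential
  m11: --11 ←essential
  m12: 1-00,11-0
  m14: -11-,11-0
  m15: --11,-11-
Essential: --11, 0--1, 0-1-, 1-00

4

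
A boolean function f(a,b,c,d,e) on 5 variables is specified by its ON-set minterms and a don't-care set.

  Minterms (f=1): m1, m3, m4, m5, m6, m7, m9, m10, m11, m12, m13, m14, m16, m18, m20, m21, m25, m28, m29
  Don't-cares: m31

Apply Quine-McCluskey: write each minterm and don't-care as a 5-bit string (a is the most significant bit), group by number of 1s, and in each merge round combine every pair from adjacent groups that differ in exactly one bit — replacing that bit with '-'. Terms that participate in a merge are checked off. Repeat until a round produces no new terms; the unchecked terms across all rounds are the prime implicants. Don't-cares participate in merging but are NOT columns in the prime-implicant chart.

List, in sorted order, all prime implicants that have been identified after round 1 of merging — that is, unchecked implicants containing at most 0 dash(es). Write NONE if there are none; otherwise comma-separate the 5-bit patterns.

NONE

Round 0: 00001✓ 00011✓ 00100✓ 00101✓ 00110✓ 00111✓ 01001✓ 01010✓ 01011✓ 01100✓ 01101✓ 01110✓ 10000✓ 10010✓ 10100✓ 10101✓ 11001✓ 11100✓ 11101✓ 11111✓
Round 1: -0100✓ -0101✓ -1001✓ -1100✓ -1101✓ 0-001✓ 0-011✓ 0-100✓ 0-101✓ 0-110✓ 00-01✓ 00-11✓ 000-1✓ 001-0✓ 001-1✓ 0010-✓ 0011-✓ 01-01✓ 01-10 010-1✓ 0101- 011-0✓ 0110-✓ 1-100✓ 1-101✓ 10-00 100-0 1010-✓ 11-01✓ 111-1 1110-✓
Round 2: --100✓ --101✓ -010-✓ -1-01 -110-✓ 0--01 0-0-1 0-1-0 0-10-✓ 00--1 001-- 1-10-✓
Round 3: --10-
PIs = {--10-, -1-01, 0--01, 0-0-1, 0-1-0, 00--1, 001--, 01-10, 0101-, 10-00, 100-0, 111-1}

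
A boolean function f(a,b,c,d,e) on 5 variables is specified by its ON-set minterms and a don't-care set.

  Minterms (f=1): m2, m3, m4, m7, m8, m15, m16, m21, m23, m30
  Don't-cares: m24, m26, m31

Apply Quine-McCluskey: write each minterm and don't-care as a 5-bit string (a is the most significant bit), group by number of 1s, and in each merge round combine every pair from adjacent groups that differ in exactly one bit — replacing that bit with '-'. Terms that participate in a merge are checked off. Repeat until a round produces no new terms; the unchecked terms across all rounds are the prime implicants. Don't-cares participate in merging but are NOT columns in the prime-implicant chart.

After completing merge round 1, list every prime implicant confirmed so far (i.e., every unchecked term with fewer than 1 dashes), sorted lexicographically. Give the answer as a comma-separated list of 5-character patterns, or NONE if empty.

Round 0: 00010✓ 00011✓ 00100 00111✓ 01000✓ 01111✓ 10000✓ 10101✓ 10111✓ 11000✓ 11010✓ 11110✓ 11111✓
Round 1: -0111✓ -1000 -1111✓ 0-111✓ 00-11 0001- 1-000 1-111✓ 101-1 11-10 110-0 1111-
Round 2: --111
PIs = {--111, -1000, 00-11, 0001-, 00100, 1-000, 101-1, 11-10, 110-0, 1111-}

00100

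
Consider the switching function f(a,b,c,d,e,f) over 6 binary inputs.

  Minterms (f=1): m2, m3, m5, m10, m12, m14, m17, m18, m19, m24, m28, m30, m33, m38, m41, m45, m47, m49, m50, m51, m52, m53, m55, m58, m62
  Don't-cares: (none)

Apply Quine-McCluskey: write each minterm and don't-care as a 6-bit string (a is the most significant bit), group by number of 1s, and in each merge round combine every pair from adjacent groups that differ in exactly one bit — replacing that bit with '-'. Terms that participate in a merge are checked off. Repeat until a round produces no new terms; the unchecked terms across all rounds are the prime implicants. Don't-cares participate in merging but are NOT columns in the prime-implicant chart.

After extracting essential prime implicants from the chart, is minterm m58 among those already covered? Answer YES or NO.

NO

size-2^0 implicants → 000010(✓)  000011(✓)  000101  001010(✓)  001100(✓)  001110(✓)  010001(✓)  010010(✓)  010011(✓)  011000(✓)  011100(✓)  011110(✓)  100001(✓)  100110  101001(✓)  101101(✓)  101111(✓)  110001(✓)  110010(✓)  110011(✓)  110100(✓)  110101(✓)  110111(✓)  111010(✓)  111110(✓)
size-2^1 implicants → -10001(✓)  -10010(✓)  -10011(✓)  -11110  0-0010(✓)  0-0011(✓)  0-1100(✓)  0-1110(✓)  00-010  00001-(✓)  001-10  0011-0(✓)  0100-1(✓)  01001-(✓)  011-00  0111-0(✓)  1-0001  10-001  101-01  1011-1  11-010  110-01(✓)  110-11(✓)  1100-1(✓)  11001-(✓)  1101-1(✓)  11010-  111-10
size-2^2 implicants → -100-1  -1001-  0-001-  0-11-0  110--1
Unchecked terms (primes): -100-1, -1001-, -11110, 0-001-, 0-11-0, 00-010, 000101, 001-10, 011-00, 1-0001, 10-001, 100110, 101-01, 1011-1, 11-010, 110--1, 11010-, 111-10
Minterm coverage:
  m2 ⊆ 0-001-,00-010
  m3 ⊆ 0-001- [E]
  m5 ⊆ 000101 [E]
  m10 ⊆ 00-010,001-10
  m12 ⊆ 0-11-0 [E]
  m14 ⊆ 0-11-0,001-10
  m17 ⊆ -100-1 [E]
  m18 ⊆ -1001-,0-001-
  m19 ⊆ -100-1,-1001-,0-001-
  m24 ⊆ 011-00 [E]
  m28 ⊆ 0-11-0,011-00
  m30 ⊆ -11110,0-11-0
  m33 ⊆ 1-0001,10-001
  m38 ⊆ 100110 [E]
  m41 ⊆ 10-001,101-01
  m45 ⊆ 101-01,1011-1
  m47 ⊆ 1011-1 [E]
  m49 ⊆ -100-1,1-0001,110--1
  m50 ⊆ -1001-,11-010
  m51 ⊆ -100-1,-1001-,110--1
  m52 ⊆ 11010- [E]
  m53 ⊆ 110--1,11010-
  m55 ⊆ 110--1 [E]
  m58 ⊆ 11-010,111-10
  m62 ⊆ -11110,111-10
E = {-100-1, 0-001-, 0-11-0, 000101, 011-00, 100110, 1011-1, 110--1, 11010-}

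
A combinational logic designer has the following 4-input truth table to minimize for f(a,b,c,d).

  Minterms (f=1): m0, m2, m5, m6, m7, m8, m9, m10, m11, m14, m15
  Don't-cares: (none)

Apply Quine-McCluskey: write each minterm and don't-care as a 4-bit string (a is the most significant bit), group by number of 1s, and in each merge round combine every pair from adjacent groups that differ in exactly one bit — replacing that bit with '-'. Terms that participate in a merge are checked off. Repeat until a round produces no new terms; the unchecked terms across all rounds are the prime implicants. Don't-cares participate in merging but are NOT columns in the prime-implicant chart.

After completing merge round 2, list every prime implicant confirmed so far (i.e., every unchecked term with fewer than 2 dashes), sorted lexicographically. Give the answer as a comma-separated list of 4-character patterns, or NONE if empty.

01-1

Round 0: 0000✓ 0010✓ 0101✓ 0110✓ 0111✓ 1000✓ 1001✓ 1010✓ 1011✓ 1110✓ 1111✓
Round 1: -000✓ -010✓ -110✓ -111✓ 0-10✓ 00-0✓ 01-1 011-✓ 1-10✓ 1-11✓ 10-0✓ 10-1✓ 100-✓ 101-✓ 111-✓
Round 2: --10 -0-0 -11- 1-1- 10--
PIs = {--10, -0-0, -11-, 01-1, 1-1-, 10--}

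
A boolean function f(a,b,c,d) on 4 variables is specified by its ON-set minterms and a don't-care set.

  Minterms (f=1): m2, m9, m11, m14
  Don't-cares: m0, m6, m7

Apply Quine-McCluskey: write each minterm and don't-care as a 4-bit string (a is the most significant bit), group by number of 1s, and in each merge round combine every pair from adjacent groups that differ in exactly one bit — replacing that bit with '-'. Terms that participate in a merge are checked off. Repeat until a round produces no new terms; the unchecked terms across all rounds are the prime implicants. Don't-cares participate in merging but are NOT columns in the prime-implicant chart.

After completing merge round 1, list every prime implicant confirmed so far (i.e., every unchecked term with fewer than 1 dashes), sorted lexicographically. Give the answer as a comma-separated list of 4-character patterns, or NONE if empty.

NONE

Round 0: 0000✓ 0010✓ 0110✓ 0111✓ 1001✓ 1011✓ 1110✓
Round 1: -110 0-10 00-0 011- 10-1
PIs = {-110, 0-10, 00-0, 011-, 10-1}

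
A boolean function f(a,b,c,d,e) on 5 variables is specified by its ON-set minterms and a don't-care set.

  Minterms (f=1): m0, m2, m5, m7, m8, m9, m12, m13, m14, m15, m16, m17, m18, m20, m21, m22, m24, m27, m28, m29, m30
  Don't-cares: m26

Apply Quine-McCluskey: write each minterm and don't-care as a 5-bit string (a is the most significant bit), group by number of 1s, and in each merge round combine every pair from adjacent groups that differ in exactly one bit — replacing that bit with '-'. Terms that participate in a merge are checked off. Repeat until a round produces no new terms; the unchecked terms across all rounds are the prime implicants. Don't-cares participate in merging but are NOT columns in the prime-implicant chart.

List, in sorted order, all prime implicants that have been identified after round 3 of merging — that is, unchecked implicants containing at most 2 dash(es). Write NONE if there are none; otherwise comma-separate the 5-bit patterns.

[col 0] 00000*, 00010*, 00101*, 00111*, 01000*, 01001*, 01100*, 01101*, 01110*, 01111*, 10000*, 10001*, 10010*, 10100*, 10101*, 10110*, 11000*, 11010*, 11011*, 11100*, 11101*, 11110*
[col 1] -0000*, -0010*, -0101*, -1000*, -1100*, -1101*, -1110*, 0-000*, 0-101*, 0-111*, 000-0*, 001-1*, 01-00*, 01-01*, 0100-*, 011-0*, 011-1*, 0110-*, 0111-*, 1-000*, 1-010*, 1-100*, 1-101*, 1-110*, 10-00*, 10-01*, 10-10*, 100-0*, 1000-*, 101-0*, 1010-*, 11-00*, 11-10*, 110-0*, 1101-, 111-0*, 1110-*
[col 2] --000, --101, -00-0, -1-00, -11-0, -110-, 0-1-1, 01-0-, 011--, 1--00*, 1--10*, 1-0-0*, 1-1-0*, 1-10-, 10--0*, 10-0-, 11--0*
[col 3] 1---0
Prime implicants: --000, --101, -00-0, -1-00, -11-0, -110-, 0-1-1, 01-0-, 011--, 1---0, 1-10-, 10-0-, 1101-

--000, --101, -00-0, -1-00, -11-0, -110-, 0-1-1, 01-0-, 011--, 1-10-, 10-0-, 1101-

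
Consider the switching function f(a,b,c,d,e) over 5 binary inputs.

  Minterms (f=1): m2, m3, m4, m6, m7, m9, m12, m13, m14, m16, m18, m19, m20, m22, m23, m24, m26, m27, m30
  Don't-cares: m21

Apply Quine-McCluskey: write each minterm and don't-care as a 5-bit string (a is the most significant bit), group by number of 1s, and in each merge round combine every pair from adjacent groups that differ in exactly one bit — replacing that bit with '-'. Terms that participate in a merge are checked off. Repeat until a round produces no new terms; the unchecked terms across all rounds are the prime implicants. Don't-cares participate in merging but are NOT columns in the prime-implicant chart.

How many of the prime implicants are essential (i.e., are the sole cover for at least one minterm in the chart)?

4

size-2^0 implicants → 00010(✓)  00011(✓)  00100(✓)  00110(✓)  00111(✓)  01001(✓)  01100(✓)  01101(✓)  01110(✓)  10000(✓)  10010(✓)  10011(✓)  10100(✓)  10101(✓)  10110(✓)  10111(✓)  11000(✓)  11010(✓)  11011(✓)  11110(✓)
size-2^1 implicants → -0010(✓)  -0011(✓)  -0100(✓)  -0110(✓)  -0111(✓)  -1110(✓)  0-100(✓)  0-110(✓)  00-10(✓)  00-11(✓)  0001-(✓)  001-0(✓)  0011-(✓)  01-01  011-0(✓)  0110-  1-000(✓)  1-010(✓)  1-011(✓)  1-110(✓)  10-00(✓)  10-10(✓)  10-11(✓)  100-0(✓)  1001-(✓)  101-0(✓)  101-1(✓)  1010-(✓)  1011-(✓)  11-10(✓)  110-0(✓)  1101-(✓)
size-2^2 implicants → --110  -0-10(✓)  -0-11(✓)  -001-(✓)  -01-0  -011-(✓)  0-1-0  00-1-(✓)  1--10  1-0-0  1-01-  10--0  10-1-(✓)  101--
size-2^3 implicants → -0-1-
Unchecked terms (primes): --110, -0-1-, -01-0, 0-1-0, 01-01, 0110-, 1--10, 1-0-0, 1-01-, 10--0, 101--
Minterm coverage:
  m2 ⊆ -0-1- [E]
  m3 ⊆ -0-1- [E]
  m4 ⊆ -01-0,0-1-0
  m6 ⊆ --110,-0-1-,-01-0,0-1-0
  m7 ⊆ -0-1- [E]
  m9 ⊆ 01-01 [E]
  m12 ⊆ 0-1-0,0110-
  m13 ⊆ 01-01,0110-
  m14 ⊆ --110,0-1-0
  m16 ⊆ 1-0-0,10--0
  m18 ⊆ -0-1-,1--10,1-0-0,1-01-,10--0
  m19 ⊆ -0-1-,1-01-
  m20 ⊆ -01-0,10--0,101--
  m22 ⊆ --110,-0-1-,-01-0,1--10,10--0,101--
  m23 ⊆ -0-1-,101--
  m24 ⊆ 1-0-0 [E]
  m26 ⊆ 1--10,1-0-0,1-01-
  m27 ⊆ 1-01- [E]
  m30 ⊆ --110,1--10
E = {-0-1-, 01-01, 1-0-0, 1-01-}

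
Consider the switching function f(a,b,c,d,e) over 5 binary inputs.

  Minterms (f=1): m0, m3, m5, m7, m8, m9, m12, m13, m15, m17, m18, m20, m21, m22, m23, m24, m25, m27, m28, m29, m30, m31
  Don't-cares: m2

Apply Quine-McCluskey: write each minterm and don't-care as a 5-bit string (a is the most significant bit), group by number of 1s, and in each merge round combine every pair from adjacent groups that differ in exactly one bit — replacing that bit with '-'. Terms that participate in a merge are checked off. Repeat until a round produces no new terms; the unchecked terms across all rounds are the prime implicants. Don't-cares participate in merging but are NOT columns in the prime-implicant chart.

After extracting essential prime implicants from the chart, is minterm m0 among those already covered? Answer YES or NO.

Round 0: 00000✓ 00010✓ 00011✓ 00101✓ 00111✓ 01000✓ 01001✓ 01100✓ 01101✓ 01111✓ 10001✓ 10010✓ 10100✓ 10101✓ 10110✓ 10111✓ 11000✓ 11001✓ 11011✓ 11100✓ 11101✓ 11110✓ 11111✓
Round 1: -0010 -0101✓ -0111✓ -1000✓ -1001✓ -1100✓ -1101✓ -1111✓ 0-000 0-101✓ 0-111✓ 00-11 000-0 0001- 001-1✓ 01-00✓ 01-01✓ 0100-✓ 011-1✓ 0110-✓ 1-001✓ 1-100✓ 1-101✓ 1-110✓ 1-111✓ 10-01✓ 10-10 101-0✓ 101-1✓ 1010-✓ 1011-✓ 11-00✓ 11-01✓ 11-11✓ 110-1✓ 1100-✓ 111-0✓ 111-1✓ 1110-✓ 1111-✓
Round 2: --101✓ --111✓ -01-1✓ -1-00✓ -1-01✓ -100-✓ -11-1✓ -110-✓ 0-1-1✓ 01-0-✓ 1--01 1-1-0✓ 1-1-1✓ 1-10-✓ 1-11-✓ 101--✓ 11--1 11-0-✓ 111--✓
Round 3: --1-1 -1-0- 1-1--
PIs = {--1-1, -0010, -1-0-, 0-000, 00-11, 000-0, 0001-, 1--01, 1-1--, 10-10, 11--1}
Coverage chart:
  m0: 0-000,000-0
  m3: 00-11,0001-
  m5: --1-1 ←essential
  m7: --1-1,00-11
  m8: -1-0-,0-000
  m9: -1-0- ←essential
  m12: -1-0- ←essential
  m13: --1-1,-1-0-
  m15: --1-1 ←essential
  m17: 1--01 ←essential
  m18: -0010,10-10
  m20: 1-1-- ←essential
  m21: --1-1,1--01,1-1--
  m22: 1-1--,10-10
  m23: --1-1,1-1--
  m24: -1-0- ←essential
  m25: -1-0-,1--01,11--1
  m27: 11--1 ←essential
  m28: -1-0-,1-1--
  m29: --1-1,-1-0-,1--01,1-1--,11--1
  m30: 1-1-- ←essential
  m31: --1-1,1-1--,11--1
Essential: --1-1, -1-0-, 1--01, 1-1--, 11--1

NO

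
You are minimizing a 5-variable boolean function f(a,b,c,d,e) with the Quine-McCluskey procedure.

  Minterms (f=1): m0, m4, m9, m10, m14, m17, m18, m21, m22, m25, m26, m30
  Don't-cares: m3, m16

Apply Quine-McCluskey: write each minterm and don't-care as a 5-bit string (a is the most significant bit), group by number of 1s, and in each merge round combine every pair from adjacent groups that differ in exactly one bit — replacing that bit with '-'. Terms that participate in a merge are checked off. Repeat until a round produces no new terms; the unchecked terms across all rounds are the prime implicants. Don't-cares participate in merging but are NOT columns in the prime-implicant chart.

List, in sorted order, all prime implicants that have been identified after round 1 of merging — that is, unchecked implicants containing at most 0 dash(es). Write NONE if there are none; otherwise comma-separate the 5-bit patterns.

00011

Round 0: 00000✓ 00011 00100✓ 01001✓ 01010✓ 01110✓ 10000✓ 10001✓ 10010✓ 10101✓ 10110✓ 11001✓ 11010✓ 11110✓
Round 1: -0000 -1001 -1010✓ -1110✓ 00-00 01-10✓ 1-001 1-010✓ 1-110✓ 10-01 10-10✓ 100-0 1000- 11-10✓
Round 2: -1-10 1--10
PIs = {-0000, -1-10, -1001, 00-00, 00011, 1--10, 1-001, 10-01, 100-0, 1000-}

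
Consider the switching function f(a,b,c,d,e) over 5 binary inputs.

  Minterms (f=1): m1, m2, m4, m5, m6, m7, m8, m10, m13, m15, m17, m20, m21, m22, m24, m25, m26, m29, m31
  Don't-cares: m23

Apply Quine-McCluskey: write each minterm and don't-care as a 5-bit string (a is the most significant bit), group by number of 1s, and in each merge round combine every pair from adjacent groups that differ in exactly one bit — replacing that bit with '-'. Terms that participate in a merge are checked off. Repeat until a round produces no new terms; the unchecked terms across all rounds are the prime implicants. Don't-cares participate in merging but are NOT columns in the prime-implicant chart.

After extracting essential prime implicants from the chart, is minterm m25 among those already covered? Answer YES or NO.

size-2^0 implicants → 00001(✓)  00010(✓)  00100(✓)  00101(✓)  00110(✓)  00111(✓)  01000(✓)  01010(✓)  01101(✓)  01111(✓)  10001(✓)  10100(✓)  10101(✓)  10110(✓)  10111(✓)  11000(✓)  11001(✓)  11010(✓)  11101(✓)  11111(✓)
size-2^1 implicants → -0001(✓)  -0100(✓)  -0101(✓)  -0110(✓)  -0111(✓)  -1000(✓)  -1010(✓)  -1101(✓)  -1111(✓)  0-010  0-101(✓)  0-111(✓)  00-01(✓)  00-10  001-0(✓)  001-1(✓)  0010-(✓)  0011-(✓)  010-0(✓)  011-1(✓)  1-001(✓)  1-101(✓)  1-111(✓)  10-01(✓)  101-0(✓)  101-1(✓)  1010-(✓)  1011-(✓)  11-01(✓)  110-0(✓)  1100-  111-1(✓)
size-2^2 implicants → --101(✓)  --111(✓)  -0-01  -01-0(✓)  -01-1(✓)  -010-(✓)  -011-(✓)  -10-0  -11-1(✓)  0-1-1(✓)  001--(✓)  1--01  1-1-1(✓)  101--(✓)
size-2^3 implicants → --1-1  -01--
Unchecked terms (primes): --1-1, -0-01, -01--, -10-0, 0-010, 00-10, 1--01, 1100-
Minterm coverage:
  m1 ⊆ -0-01 [E]
  m2 ⊆ 0-010,00-10
  m4 ⊆ -01-- [E]
  m5 ⊆ --1-1,-0-01,-01--
  m6 ⊆ -01--,00-10
  m7 ⊆ --1-1,-01--
  m8 ⊆ -10-0 [E]
  m10 ⊆ -10-0,0-010
  m13 ⊆ --1-1 [E]
  m15 ⊆ --1-1 [E]
  m17 ⊆ -0-01,1--01
  m20 ⊆ -01-- [E]
  m21 ⊆ --1-1,-0-01,-01--,1--01
  m22 ⊆ -01-- [E]
  m24 ⊆ -10-0,1100-
  m25 ⊆ 1--01,1100-
  m26 ⊆ -10-0 [E]
  m29 ⊆ --1-1,1--01
  m31 ⊆ --1-1 [E]
E = {--1-1, -0-01, -01--, -10-0}

NO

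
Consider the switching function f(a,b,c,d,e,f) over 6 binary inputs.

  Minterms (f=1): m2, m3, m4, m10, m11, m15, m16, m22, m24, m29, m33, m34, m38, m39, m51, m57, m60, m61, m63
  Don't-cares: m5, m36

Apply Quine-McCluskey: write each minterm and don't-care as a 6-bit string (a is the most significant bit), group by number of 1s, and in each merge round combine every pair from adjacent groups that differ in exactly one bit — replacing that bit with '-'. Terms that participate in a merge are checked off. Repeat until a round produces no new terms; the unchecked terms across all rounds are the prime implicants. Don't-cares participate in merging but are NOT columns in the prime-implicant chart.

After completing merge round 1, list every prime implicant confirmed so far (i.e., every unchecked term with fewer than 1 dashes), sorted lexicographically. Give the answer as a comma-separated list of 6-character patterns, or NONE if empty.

Round 0: 000010✓ 000011✓ 000100✓ 000101✓ 001010✓ 001011✓ 001111✓ 010000✓ 010110 011000✓ 011101✓ 100001 100010✓ 100100✓ 100110✓ 100111✓ 110011 111001✓ 111100✓ 111101✓ 111111✓
Round 1: -00010 -00100 -11101 00-010✓ 00-011✓ 00001-✓ 00010- 001-11 00101-✓ 01-000 100-10 1001-0 10011- 111-01 1111-1 11110-
Round 2: 00-01-
PIs = {-00010, -00100, -11101, 00-01-, 00010-, 001-11, 01-000, 010110, 100-10, 100001, 1001-0, 10011-, 110011, 111-01, 1111-1, 11110-}

010110, 100001, 110011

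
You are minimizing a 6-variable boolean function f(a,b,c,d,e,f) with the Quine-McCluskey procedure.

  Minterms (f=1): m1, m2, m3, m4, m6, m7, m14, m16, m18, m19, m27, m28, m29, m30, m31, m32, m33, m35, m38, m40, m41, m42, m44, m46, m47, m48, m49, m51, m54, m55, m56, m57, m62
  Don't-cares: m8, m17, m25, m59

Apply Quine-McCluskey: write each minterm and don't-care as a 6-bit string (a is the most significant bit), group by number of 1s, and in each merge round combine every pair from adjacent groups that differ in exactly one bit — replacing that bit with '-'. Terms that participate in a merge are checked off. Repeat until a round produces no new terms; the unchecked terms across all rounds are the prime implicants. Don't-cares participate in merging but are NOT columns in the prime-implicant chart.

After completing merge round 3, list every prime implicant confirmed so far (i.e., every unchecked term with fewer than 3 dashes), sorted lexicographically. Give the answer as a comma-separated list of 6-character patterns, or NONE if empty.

--1110, -0-110, -01000, -1000-, 0-001-, 000-1-, 0001-0, 0100--, 011--1, 0111--, 1--110, 101--0, 10111-, 110-11, 11011-

Round 0: 000001✓ 000010✓ 000011✓ 000100✓ 000110✓ 000111✓ 001000✓ 001110✓ 010000✓ 010001✓ 010010✓ 010011✓ 011001✓ 011011✓ 011100✓ 011101✓ 011110✓ 011111✓ 100000✓ 100001✓ 100011✓ 100110✓ 101000✓ 101001✓ 101010✓ 101100✓ 101110✓ 101111✓ 110000✓ 110001✓ 110011✓ 110110✓ 110111✓ 111000✓ 111001✓ 111011✓ 111110✓
Round 1: -00001✓ -00011✓ -00110✓ -01000 -01110✓ -10000✓ -10001✓ -10011✓ -11001✓ -11011✓ -11110✓ 0-0001✓ 0-0010✓ 0-0011✓ 0-1110✓ 00-110✓ 000-10✓ 000-11✓ 0000-1✓ 00001-✓ 0001-0 00011-✓ 01-001✓ 01-011✓ 0100-0✓ 0100-1✓ 01000-✓ 01001-✓ 011-01✓ 011-11✓ 0110-1✓ 0111-0✓ 0111-1✓ 01110-✓ 01111-✓ 1-0000✓ 1-0001✓ 1-0011✓ 1-0110✓ 1-1000✓ 1-1001✓ 1-1110✓ 10-000✓ 10-001✓ 10-110✓ 1000-1✓ 10000-✓ 101-00✓ 101-10✓ 1010-0✓ 10100-✓ 1011-0✓ 10111- 11-000✓ 11-001✓ 11-011✓ 11-110✓ 110-11 1100-1✓ 11000-✓ 11011- 1110-1✓ 11100-✓
Round 2: --0001✓ --0011✓ --1110 -0-110 -000-1✓ -1-001✓ -1-011✓ -100-1✓ -1000- -110-1✓ 0-00-1✓ 0-001- 000-1- 01-0-1✓ 0100-- 011--1 0111-- 1--000✓ 1--001✓ 1--110 1-00-1✓ 1-000-✓ 1-100-✓ 10-00-✓ 101--0 11-0-1✓ 11-00-✓
Round 3: --00-1 -1-0-1 1--00-
PIs = {--00-1, --1110, -0-110, -01000, -1-0-1, -1000-, 0-001-, 000-1-, 0001-0, 0100--, 011--1, 0111--, 1--00-, 1--110, 101--0, 10111-, 110-11, 11011-}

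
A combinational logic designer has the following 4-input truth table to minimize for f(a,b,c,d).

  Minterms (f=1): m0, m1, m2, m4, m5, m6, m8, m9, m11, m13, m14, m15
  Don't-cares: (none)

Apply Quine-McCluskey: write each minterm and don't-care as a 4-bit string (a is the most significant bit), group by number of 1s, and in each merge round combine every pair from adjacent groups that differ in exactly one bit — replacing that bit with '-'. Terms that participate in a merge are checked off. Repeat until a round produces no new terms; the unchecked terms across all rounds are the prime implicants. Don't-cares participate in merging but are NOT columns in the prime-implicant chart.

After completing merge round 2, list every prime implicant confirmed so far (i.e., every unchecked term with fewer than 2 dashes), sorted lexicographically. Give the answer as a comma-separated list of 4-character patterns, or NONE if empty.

-110, 111-

size-2^0 implicants → 0000(✓)  0001(✓)  0010(✓)  0100(✓)  0101(✓)  0110(✓)  1000(✓)  1001(✓)  1011(✓)  1101(✓)  1110(✓)  1111(✓)
size-2^1 implicants → -000(✓)  -001(✓)  -101(✓)  -110  0-00(✓)  0-01(✓)  0-10(✓)  00-0(✓)  000-(✓)  01-0(✓)  010-(✓)  1-01(✓)  1-11(✓)  10-1(✓)  100-(✓)  11-1(✓)  111-
size-2^2 implicants → --01  -00-  0--0  0-0-  1--1
Unchecked terms (primes): --01, -00-, -110, 0--0, 0-0-, 1--1, 111-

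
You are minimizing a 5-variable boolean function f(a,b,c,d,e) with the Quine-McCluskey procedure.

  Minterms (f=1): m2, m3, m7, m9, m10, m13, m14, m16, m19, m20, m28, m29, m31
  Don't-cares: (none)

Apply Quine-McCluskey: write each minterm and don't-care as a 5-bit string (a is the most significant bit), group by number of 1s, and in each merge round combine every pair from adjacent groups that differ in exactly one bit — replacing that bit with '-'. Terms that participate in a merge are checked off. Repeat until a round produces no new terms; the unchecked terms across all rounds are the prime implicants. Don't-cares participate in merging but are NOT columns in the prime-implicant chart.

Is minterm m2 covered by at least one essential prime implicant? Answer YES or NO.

size-2^0 implicants → 00010(✓)  00011(✓)  00111(✓)  01001(✓)  01010(✓)  01101(✓)  01110(✓)  10000(✓)  10011(✓)  10100(✓)  11100(✓)  11101(✓)  11111(✓)
size-2^1 implicants → -0011  -1101  0-010  00-11  0001-  01-01  01-10  1-100  10-00  111-1  1110-
Unchecked terms (primes): -0011, -1101, 0-010, 00-11, 0001-, 01-01, 01-10, 1-100, 10-00, 111-1, 1110-
Minterm coverage:
  m2 ⊆ 0-010,0001-
  m3 ⊆ -0011,00-11,0001-
  m7 ⊆ 00-11 [E]
  m9 ⊆ 01-01 [E]
  m10 ⊆ 0-010,01-10
  m13 ⊆ -1101,01-01
  m14 ⊆ 01-10 [E]
  m16 ⊆ 10-00 [E]
  m19 ⊆ -0011 [E]
  m20 ⊆ 1-100,10-00
  m28 ⊆ 1-100,1110-
  m29 ⊆ -1101,111-1,1110-
  m31 ⊆ 111-1 [E]
E = {-0011, 00-11, 01-01, 01-10, 10-00, 111-1}

NO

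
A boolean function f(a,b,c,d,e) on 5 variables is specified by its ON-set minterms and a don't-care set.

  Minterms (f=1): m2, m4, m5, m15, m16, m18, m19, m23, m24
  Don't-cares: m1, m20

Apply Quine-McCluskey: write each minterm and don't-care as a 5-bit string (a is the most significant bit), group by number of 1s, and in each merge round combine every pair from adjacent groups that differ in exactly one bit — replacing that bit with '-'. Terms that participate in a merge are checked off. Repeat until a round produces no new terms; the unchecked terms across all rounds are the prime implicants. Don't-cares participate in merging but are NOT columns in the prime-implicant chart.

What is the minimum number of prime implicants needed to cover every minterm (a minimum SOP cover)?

[col 0] 00001*, 00010*, 00100*, 00101*, 01111, 10000*, 10010*, 10011*, 10100*, 10111*, 11000*
[col 1] -0010, -0100, 00-01, 0010-, 1-000, 10-00, 10-11, 100-0, 1001-
Prime implicants: -0010, -0100, 00-01, 0010-, 01111, 1-000, 10-00, 10-11, 100-0, 1001-
PI chart (minterm → PIs covering it):
  2 | -0010  (sole → essential)
  4 | -0100,0010-
  5 | 00-01,0010-
  15 | 01111  (sole → essential)
  16 | 1-000,10-00,100-0
  18 | -0010,100-0,1001-
  19 | 10-11,1001-
  23 | 10-11  (sole → essential)
  24 | 1-000  (sole → essential)
Essential prime implicants: -0010, 01111, 1-000, 10-11
Petrick residual → 0010-
Minimum SOP uses 5 PIs: b'c'de' + a'b'cd' + a'bcde + ac'd'e' + ab'de

5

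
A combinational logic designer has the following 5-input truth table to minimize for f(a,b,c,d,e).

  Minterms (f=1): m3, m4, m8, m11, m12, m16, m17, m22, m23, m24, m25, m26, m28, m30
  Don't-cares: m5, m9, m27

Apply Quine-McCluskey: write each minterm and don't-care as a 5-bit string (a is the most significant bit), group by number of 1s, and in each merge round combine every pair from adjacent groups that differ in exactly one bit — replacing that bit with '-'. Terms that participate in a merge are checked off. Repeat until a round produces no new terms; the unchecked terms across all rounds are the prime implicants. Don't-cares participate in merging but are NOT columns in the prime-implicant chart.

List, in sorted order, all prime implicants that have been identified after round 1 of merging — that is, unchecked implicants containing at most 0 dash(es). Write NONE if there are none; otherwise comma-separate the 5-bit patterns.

size-2^0 implicants → 00011(✓)  00100(✓)  00101(✓)  01000(✓)  01001(✓)  01011(✓)  01100(✓)  10000(✓)  10001(✓)  10110(✓)  10111(✓)  11000(✓)  11001(✓)  11010(✓)  11011(✓)  11100(✓)  11110(✓)
size-2^1 implicants → -1000(✓)  -1001(✓)  -1011(✓)  -1100(✓)  0-011  0-100  0010-  01-00(✓)  010-1(✓)  0100-(✓)  1-000(✓)  1-001(✓)  1-110  1000-(✓)  1011-  11-00(✓)  11-10(✓)  110-0(✓)  110-1(✓)  1100-(✓)  1101-(✓)  111-0(✓)
size-2^2 implicants → -1-00  -10-1  -100-  1-00-  11--0  110--
Unchecked terms (primes): -1-00, -10-1, -100-, 0-011, 0-100, 0010-, 1-00-, 1-110, 1011-, 11--0, 110--

NONE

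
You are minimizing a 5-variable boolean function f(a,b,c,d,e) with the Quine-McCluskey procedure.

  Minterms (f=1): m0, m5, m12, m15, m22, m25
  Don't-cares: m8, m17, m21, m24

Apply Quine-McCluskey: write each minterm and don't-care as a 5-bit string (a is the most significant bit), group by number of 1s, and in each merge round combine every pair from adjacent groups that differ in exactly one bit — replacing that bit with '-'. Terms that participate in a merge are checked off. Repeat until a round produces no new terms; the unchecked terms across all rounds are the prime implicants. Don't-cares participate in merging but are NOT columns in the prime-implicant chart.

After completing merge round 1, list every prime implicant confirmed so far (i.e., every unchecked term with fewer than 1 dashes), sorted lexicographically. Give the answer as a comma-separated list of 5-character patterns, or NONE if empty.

Round 0: 00000✓ 00101✓ 01000✓ 01100✓ 01111 10001✓ 10101✓ 10110 11000✓ 11001✓
Round 1: -0101 -1000 0-000 01-00 1-001 10-01 1100-
PIs = {-0101, -1000, 0-000, 01-00, 01111, 1-001, 10-01, 10110, 1100-}

01111, 10110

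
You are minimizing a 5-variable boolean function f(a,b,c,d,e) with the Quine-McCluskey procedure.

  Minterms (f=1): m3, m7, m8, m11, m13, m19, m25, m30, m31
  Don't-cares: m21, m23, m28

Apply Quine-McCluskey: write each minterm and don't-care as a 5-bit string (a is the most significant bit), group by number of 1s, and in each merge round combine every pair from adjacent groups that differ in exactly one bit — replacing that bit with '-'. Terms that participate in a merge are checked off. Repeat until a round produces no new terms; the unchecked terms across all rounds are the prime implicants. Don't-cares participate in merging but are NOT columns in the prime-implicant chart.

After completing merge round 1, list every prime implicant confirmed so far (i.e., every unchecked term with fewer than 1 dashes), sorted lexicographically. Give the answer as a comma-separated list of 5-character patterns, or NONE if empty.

Round 0: 00011✓ 00111✓ 01000 01011✓ 01101 10011✓ 10101✓ 10111✓ 11001 11100✓ 11110✓ 11111✓
Round 1: -0011✓ -0111✓ 0-011 00-11✓ 1-111 10-11✓ 101-1 111-0 1111-
Round 2: -0-11
PIs = {-0-11, 0-011, 01000, 01101, 1-111, 101-1, 11001, 111-0, 1111-}

01000, 01101, 11001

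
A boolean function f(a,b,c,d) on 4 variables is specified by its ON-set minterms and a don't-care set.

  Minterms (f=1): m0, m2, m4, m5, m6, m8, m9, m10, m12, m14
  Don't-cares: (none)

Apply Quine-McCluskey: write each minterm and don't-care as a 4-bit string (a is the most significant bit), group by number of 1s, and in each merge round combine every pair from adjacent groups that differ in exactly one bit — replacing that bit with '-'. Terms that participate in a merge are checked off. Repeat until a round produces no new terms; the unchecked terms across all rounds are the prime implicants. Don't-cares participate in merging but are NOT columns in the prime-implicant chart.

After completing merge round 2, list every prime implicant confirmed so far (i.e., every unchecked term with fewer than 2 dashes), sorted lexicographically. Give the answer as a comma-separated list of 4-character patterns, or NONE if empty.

size-2^0 implicants → 0000(✓)  0010(✓)  0100(✓)  0101(✓)  0110(✓)  1000(✓)  1001(✓)  1010(✓)  1100(✓)  1110(✓)
size-2^1 implicants → -000(✓)  -010(✓)  -100(✓)  -110(✓)  0-00(✓)  0-10(✓)  00-0(✓)  01-0(✓)  010-  1-00(✓)  1-10(✓)  10-0(✓)  100-  11-0(✓)
size-2^2 implicants → --00(✓)  --10(✓)  -0-0(✓)  -1-0(✓)  0--0(✓)  1--0(✓)
size-2^3 implicants → ---0
Unchecked terms (primes): ---0, 010-, 100-

010-, 100-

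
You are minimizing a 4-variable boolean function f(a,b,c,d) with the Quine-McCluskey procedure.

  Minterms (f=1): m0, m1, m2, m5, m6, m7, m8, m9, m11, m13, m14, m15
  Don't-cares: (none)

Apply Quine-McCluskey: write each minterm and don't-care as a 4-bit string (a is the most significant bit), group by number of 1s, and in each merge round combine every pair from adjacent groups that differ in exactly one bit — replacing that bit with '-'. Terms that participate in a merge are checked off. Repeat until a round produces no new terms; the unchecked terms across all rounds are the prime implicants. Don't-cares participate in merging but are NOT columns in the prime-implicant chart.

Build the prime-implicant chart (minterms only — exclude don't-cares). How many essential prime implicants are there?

3

size-2^0 implicants → 0000(✓)  0001(✓)  0010(✓)  0101(✓)  0110(✓)  0111(✓)  1000(✓)  1001(✓)  1011(✓)  1101(✓)  1110(✓)  1111(✓)
size-2^1 implicants → -000(✓)  -001(✓)  -101(✓)  -110(✓)  -111(✓)  0-01(✓)  0-10  00-0  000-(✓)  01-1(✓)  011-(✓)  1-01(✓)  1-11(✓)  10-1(✓)  100-(✓)  11-1(✓)  111-(✓)
size-2^2 implicants → --01  -00-  -1-1  -11-  1--1
Unchecked terms (primes): --01, -00-, -1-1, -11-, 0-10, 00-0, 1--1
Minterm coverage:
  m0 ⊆ -00-,00-0
  m1 ⊆ --01,-00-
  m2 ⊆ 0-10,00-0
  m5 ⊆ --01,-1-1
  m6 ⊆ -11-,0-10
  m7 ⊆ -1-1,-11-
  m8 ⊆ -00- [E]
  m9 ⊆ --01,-00-,1--1
  m11 ⊆ 1--1 [E]
  m13 ⊆ --01,-1-1,1--1
  m14 ⊆ -11- [E]
  m15 ⊆ -1-1,-11-,1--1
E = {-00-, -11-, 1--1}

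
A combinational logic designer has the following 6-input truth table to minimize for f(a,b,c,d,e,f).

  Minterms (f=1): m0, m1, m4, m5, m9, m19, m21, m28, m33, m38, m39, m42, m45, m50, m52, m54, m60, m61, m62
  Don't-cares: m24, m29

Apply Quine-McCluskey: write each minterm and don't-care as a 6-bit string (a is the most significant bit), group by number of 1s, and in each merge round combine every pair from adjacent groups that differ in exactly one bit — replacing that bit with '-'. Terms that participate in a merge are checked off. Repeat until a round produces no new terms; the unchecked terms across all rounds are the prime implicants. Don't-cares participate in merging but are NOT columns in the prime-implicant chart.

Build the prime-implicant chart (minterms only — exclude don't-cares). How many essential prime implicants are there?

9

Round 0: 000000✓ 000001✓ 000100✓ 000101✓ 001001✓ 010011 010101✓ 011000✓ 011100✓ 011101✓ 100001✓ 100110✓ 100111✓ 101010 101101✓ 110010✓ 110100✓ 110110✓ 111100✓ 111101✓ 111110✓
Round 1: -00001 -11100✓ -11101✓ 0-0101 00-001 000-00✓ 000-01✓ 00000-✓ 00010-✓ 01-101 011-00 01110-✓ 1-0110 1-1101 10011- 11-100✓ 11-110✓ 110-10 1101-0✓ 1111-0✓ 11110-✓
Round 2: -1110- 000-0- 11-1-0
PIs = {-00001, -1110-, 0-0101, 00-001, 000-0-, 01-101, 010011, 011-00, 1-0110, 1-1101, 10011-, 101010, 11-1-0, 110-10}
Coverage chart:
  m0: 000-0- ←essential
  m1: -00001,00-001,000-0-
  m4: 000-0- ←essential
  m5: 0-0101,000-0-
  m9: 00-001 ←essential
  m19: 010011 ←essential
  m21: 0-0101,01-101
  m28: -1110-,011-00
  m33: -00001 ←essential
  m38: 1-0110,10011-
  m39: 10011- ←essential
  m42: 101010 ←essential
  m45: 1-1101 ←essential
  m50: 110-10 ←essential
  m52: 11-1-0 ←essential
  m54: 1-0110,11-1-0,110-10
  m60: -1110-,11-1-0
  m61: -1110-,1-1101
  m62: 11-1-0 ←essential
Essential: -00001, 00-001, 000-0-, 010011, 1-1101, 10011-, 101010, 11-1-0, 110-10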